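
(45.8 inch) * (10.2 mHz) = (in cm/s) 1.187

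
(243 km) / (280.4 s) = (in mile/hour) 1939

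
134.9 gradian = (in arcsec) 4.371e+05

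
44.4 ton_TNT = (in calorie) 4.44e+10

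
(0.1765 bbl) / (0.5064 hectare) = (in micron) 5.541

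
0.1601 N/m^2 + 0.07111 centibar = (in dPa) 712.7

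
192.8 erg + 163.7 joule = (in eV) 1.022e+21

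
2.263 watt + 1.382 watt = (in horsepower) 0.004888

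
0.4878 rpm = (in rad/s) 0.05108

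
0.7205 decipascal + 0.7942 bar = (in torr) 595.7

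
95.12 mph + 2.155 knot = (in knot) 84.81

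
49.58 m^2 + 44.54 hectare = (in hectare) 44.54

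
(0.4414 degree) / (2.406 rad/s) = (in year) 1.015e-10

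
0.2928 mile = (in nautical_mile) 0.2544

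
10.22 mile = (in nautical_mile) 8.881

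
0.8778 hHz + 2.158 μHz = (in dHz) 877.8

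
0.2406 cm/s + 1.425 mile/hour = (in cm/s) 63.94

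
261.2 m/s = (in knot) 507.7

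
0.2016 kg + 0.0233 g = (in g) 201.6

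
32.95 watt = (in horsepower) 0.04419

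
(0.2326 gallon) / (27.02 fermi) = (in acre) 8.052e+06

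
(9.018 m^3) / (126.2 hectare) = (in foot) 2.344e-05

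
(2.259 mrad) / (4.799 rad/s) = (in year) 1.493e-11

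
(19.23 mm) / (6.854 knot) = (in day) 6.312e-08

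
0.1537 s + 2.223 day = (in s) 1.921e+05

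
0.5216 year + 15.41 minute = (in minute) 2.742e+05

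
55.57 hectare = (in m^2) 5.557e+05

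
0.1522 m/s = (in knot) 0.2959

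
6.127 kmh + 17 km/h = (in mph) 14.37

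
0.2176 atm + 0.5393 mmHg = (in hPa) 221.2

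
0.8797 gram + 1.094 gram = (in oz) 0.06962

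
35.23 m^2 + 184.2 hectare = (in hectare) 184.2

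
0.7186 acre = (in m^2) 2908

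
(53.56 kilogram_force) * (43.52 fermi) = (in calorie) 5.463e-12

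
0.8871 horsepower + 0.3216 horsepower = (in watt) 901.3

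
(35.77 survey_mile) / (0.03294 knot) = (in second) 3.397e+06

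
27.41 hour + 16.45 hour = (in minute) 2632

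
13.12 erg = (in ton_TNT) 3.136e-16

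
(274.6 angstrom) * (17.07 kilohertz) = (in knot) 0.0009112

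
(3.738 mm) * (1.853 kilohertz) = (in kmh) 24.94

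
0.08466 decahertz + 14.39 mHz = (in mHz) 861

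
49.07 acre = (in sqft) 2.137e+06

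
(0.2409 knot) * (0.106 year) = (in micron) 4.143e+11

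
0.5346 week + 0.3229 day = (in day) 4.065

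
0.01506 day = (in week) 0.002151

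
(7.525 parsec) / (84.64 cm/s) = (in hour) 7.62e+13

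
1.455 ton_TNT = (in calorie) 1.455e+09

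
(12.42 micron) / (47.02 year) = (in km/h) 3.015e-14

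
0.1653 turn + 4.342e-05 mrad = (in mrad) 1039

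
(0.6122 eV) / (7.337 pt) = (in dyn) 3.79e-12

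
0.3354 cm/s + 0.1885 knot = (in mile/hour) 0.2244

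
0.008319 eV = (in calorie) 3.186e-22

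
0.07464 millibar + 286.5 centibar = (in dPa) 2.865e+06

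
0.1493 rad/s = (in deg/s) 8.554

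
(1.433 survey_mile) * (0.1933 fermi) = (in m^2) 4.458e-13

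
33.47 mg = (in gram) 0.03347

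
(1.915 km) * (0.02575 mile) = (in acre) 19.61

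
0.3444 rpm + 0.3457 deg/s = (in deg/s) 2.412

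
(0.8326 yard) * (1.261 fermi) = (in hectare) 9.6e-20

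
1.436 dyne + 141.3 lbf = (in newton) 628.5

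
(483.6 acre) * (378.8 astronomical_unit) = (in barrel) 6.976e+20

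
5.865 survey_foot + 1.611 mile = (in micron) 2.594e+09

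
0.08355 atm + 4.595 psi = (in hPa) 401.5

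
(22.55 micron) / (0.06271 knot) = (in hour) 1.942e-07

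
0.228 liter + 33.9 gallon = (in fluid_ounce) 4347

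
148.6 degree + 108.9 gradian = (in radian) 4.304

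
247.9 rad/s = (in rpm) 2367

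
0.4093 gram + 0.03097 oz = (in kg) 0.001287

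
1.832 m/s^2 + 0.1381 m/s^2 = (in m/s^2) 1.97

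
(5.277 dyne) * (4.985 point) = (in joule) 9.28e-08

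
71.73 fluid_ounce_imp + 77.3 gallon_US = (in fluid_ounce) 9963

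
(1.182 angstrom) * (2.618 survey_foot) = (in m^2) 9.432e-11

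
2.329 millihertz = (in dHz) 0.02329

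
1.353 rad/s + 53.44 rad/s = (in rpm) 523.2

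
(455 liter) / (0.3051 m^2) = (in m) 1.491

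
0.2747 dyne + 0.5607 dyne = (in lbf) 1.878e-06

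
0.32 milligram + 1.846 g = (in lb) 0.00407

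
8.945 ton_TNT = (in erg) 3.743e+17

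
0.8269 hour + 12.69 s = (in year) 9.48e-05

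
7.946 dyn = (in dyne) 7.946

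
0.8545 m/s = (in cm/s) 85.45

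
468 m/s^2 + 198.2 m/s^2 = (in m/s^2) 666.2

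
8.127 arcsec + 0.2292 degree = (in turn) 0.0006429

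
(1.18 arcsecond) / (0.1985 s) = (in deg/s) 0.001651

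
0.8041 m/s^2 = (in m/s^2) 0.8041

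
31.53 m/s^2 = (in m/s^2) 31.53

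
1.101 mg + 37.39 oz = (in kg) 1.06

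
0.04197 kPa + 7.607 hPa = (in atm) 0.007922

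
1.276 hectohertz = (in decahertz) 12.76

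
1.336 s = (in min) 0.02227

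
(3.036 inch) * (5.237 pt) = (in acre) 3.52e-08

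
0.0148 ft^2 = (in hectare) 1.375e-07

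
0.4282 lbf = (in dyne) 1.905e+05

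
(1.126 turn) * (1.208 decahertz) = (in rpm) 816.1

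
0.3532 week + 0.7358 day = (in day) 3.208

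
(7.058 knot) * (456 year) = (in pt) 1.48e+14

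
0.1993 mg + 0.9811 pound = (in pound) 0.9811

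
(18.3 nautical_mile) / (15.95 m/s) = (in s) 2125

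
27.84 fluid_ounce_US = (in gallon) 0.2175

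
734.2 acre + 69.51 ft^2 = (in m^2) 2.971e+06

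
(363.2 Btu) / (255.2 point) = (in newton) 4.256e+06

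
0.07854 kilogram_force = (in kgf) 0.07854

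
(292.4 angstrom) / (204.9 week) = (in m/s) 2.36e-16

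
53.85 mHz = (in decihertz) 0.5385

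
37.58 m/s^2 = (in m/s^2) 37.58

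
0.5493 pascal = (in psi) 7.967e-05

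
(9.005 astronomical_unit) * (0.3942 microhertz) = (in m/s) 5.31e+05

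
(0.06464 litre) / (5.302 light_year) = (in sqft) 1.387e-20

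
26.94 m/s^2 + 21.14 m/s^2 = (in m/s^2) 48.08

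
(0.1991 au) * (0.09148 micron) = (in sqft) 2.933e+04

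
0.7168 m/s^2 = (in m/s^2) 0.7168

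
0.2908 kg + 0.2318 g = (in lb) 0.6416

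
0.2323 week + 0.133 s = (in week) 0.2323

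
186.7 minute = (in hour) 3.112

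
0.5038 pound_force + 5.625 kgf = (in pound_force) 12.9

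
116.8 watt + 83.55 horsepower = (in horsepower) 83.71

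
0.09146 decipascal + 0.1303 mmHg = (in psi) 0.002521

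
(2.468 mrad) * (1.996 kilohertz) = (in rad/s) 4.926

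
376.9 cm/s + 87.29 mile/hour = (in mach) 0.1257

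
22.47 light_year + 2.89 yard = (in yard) 2.325e+17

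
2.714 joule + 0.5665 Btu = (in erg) 6.004e+09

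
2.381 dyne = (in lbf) 5.353e-06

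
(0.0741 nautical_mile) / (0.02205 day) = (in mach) 0.0002116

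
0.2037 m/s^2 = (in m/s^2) 0.2037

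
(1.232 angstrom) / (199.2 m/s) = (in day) 7.158e-18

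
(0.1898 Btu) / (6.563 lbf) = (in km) 0.006859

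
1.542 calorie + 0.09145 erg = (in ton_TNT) 1.542e-09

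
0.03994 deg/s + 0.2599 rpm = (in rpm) 0.2666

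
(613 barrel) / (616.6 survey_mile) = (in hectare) 9.821e-09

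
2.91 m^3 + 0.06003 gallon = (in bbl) 18.3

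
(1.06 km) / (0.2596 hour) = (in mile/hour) 2.537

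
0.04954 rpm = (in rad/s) 0.005188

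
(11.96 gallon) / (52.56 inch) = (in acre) 8.38e-06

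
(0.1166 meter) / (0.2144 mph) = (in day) 1.408e-05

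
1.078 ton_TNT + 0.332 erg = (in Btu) 4.275e+06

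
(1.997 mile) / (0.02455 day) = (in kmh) 5.455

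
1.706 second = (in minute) 0.02843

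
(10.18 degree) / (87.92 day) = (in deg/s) 1.34e-06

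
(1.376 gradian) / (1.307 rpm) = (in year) 5.008e-09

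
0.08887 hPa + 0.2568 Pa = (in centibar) 0.009144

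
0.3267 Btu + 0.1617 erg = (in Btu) 0.3267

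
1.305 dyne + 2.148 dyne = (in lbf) 7.763e-06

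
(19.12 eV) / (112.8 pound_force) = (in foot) 2.003e-20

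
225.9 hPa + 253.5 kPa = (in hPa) 2761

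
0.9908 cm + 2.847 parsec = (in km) 8.785e+13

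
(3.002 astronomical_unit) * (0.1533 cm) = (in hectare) 6.885e+04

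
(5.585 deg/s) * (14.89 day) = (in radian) 1.254e+05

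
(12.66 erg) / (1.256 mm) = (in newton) 0.001008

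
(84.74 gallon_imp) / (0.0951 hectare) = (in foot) 0.001329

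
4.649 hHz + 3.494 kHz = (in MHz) 0.003959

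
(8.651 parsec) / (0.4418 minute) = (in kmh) 3.625e+16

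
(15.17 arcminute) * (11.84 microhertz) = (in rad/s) 5.225e-08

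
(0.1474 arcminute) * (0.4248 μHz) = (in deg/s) 1.044e-09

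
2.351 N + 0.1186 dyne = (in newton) 2.351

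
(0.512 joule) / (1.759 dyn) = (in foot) 9.55e+04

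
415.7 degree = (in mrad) 7255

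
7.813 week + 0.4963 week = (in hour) 1396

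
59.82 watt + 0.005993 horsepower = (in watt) 64.29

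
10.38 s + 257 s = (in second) 267.4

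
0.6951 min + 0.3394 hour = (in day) 0.01462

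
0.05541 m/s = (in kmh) 0.1995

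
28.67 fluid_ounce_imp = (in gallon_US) 0.2152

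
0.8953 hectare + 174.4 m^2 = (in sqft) 9.825e+04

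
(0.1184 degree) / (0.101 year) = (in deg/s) 3.717e-08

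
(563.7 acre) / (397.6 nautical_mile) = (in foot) 10.16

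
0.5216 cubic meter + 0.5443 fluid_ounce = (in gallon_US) 137.8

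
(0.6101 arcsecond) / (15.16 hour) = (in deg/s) 3.105e-09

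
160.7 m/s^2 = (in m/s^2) 160.7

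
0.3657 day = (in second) 3.16e+04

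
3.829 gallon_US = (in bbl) 0.09117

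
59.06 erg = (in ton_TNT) 1.412e-15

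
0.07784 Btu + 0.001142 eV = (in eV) 5.126e+20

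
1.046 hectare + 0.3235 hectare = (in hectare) 1.369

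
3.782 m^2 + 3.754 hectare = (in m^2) 3.754e+04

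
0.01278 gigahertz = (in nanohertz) 1.278e+16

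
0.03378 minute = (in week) 3.351e-06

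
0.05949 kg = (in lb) 0.1312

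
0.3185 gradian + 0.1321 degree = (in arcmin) 25.12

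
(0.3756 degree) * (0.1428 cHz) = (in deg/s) 0.0005364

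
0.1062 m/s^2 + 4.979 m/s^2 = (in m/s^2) 5.085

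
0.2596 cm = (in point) 7.359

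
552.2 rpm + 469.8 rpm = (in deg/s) 6132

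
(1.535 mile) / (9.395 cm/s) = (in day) 0.3043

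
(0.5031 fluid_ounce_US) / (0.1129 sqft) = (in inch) 0.05585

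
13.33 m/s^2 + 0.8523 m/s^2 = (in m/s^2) 14.18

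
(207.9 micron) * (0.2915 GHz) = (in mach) 178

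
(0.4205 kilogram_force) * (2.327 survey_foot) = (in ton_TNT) 6.99e-10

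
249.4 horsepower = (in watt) 1.86e+05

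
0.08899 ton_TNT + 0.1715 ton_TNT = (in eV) 6.803e+27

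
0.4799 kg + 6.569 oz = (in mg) 6.661e+05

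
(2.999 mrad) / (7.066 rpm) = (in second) 0.004053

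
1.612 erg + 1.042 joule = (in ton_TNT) 2.49e-10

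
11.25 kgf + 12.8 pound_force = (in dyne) 1.673e+07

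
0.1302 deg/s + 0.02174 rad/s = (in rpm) 0.2293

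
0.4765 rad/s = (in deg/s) 27.3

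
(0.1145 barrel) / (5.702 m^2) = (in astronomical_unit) 2.134e-14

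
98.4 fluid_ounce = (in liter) 2.91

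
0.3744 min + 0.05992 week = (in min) 604.4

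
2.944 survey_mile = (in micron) 4.738e+09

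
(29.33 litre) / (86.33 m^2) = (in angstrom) 3.397e+06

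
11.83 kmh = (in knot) 6.388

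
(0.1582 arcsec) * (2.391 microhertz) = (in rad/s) 1.834e-12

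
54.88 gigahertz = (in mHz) 5.488e+13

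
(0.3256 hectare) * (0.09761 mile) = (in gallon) 1.351e+08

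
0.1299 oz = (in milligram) 3683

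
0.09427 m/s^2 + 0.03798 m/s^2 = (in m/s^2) 0.1323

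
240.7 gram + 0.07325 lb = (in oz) 9.662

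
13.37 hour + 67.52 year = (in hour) 5.915e+05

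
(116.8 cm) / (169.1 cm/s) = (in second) 0.6907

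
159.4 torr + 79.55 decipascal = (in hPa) 212.6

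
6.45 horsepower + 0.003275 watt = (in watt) 4810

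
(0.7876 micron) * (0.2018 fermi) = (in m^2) 1.589e-22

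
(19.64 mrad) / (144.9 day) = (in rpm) 1.498e-08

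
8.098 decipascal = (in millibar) 0.008098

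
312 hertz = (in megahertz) 0.000312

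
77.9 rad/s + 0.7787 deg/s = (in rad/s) 77.91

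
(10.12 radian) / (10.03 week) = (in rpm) 1.593e-05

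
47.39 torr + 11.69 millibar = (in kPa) 7.487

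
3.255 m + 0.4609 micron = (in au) 2.176e-11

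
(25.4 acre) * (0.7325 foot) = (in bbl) 1.443e+05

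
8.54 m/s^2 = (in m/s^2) 8.54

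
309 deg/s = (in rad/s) 5.393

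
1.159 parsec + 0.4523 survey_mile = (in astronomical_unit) 2.391e+05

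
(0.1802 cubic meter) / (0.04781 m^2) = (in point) 1.068e+04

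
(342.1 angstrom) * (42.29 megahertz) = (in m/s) 1.447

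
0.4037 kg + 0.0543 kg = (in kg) 0.458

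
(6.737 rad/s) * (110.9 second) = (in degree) 4.281e+04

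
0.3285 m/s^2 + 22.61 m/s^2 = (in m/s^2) 22.94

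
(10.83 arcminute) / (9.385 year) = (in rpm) 1.016e-10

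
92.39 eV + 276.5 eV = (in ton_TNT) 1.413e-26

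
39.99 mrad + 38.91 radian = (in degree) 2232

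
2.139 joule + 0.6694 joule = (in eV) 1.753e+19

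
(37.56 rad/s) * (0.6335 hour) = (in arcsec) 1.767e+10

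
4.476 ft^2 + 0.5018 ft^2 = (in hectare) 4.625e-05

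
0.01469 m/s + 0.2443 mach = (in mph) 186.1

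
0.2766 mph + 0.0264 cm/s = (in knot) 0.2409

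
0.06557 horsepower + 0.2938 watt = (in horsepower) 0.06596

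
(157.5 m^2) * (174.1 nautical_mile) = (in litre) 5.078e+10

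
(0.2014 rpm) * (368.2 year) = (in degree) 1.403e+10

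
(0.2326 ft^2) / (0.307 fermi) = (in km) 7.039e+10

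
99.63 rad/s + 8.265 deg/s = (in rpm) 952.8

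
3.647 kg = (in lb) 8.04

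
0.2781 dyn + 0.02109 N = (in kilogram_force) 0.002151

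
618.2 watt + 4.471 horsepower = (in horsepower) 5.3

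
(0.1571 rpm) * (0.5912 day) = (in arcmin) 2.889e+06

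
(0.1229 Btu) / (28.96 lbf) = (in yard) 1.101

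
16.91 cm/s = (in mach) 0.0004966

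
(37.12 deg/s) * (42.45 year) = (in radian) 8.673e+08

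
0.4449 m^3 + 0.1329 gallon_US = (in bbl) 2.802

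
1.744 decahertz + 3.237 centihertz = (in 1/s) 17.47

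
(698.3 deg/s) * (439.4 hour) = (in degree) 1.105e+09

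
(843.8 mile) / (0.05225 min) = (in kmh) 1.559e+06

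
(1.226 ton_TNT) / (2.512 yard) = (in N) 2.233e+09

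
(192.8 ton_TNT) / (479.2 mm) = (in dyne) 1.683e+17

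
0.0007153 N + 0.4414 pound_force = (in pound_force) 0.4416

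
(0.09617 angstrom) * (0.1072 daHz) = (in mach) 3.028e-14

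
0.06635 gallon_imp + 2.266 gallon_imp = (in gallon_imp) 2.332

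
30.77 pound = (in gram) 1.396e+04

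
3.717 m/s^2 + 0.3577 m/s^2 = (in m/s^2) 4.075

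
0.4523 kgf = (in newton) 4.436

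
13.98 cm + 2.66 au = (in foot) 1.306e+12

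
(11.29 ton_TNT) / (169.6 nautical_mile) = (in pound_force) 3.381e+04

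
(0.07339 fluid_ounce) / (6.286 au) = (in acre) 5.703e-22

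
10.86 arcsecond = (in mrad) 0.05265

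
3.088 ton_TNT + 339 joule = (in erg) 1.292e+17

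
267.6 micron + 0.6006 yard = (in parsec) 1.781e-17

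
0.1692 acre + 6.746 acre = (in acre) 6.915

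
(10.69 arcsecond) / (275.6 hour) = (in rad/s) 5.224e-11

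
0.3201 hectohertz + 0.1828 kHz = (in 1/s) 214.8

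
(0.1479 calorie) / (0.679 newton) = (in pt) 2583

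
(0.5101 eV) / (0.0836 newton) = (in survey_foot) 3.207e-18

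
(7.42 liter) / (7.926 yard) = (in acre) 2.53e-07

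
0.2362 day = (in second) 2.041e+04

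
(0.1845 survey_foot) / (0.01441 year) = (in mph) 2.768e-07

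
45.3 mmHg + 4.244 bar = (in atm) 4.248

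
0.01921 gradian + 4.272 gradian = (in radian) 0.06741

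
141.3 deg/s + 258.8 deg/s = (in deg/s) 400.1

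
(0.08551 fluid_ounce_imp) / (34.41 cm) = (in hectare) 7.061e-10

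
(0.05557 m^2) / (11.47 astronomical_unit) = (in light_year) 3.423e-30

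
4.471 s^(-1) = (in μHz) 4.471e+06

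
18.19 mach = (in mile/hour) 1.385e+04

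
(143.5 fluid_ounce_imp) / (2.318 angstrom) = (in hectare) 1759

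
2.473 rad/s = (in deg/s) 141.7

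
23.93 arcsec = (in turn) 1.846e-05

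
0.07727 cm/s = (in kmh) 0.002782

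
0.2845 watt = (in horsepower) 0.0003815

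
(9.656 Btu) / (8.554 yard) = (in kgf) 132.8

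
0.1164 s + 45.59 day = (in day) 45.59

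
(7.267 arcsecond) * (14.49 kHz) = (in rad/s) 0.5105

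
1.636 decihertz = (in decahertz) 0.01636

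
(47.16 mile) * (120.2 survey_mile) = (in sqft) 1.58e+11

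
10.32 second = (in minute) 0.172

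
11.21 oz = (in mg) 3.178e+05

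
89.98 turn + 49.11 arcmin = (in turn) 89.98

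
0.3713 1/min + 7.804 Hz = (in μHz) 7.81e+06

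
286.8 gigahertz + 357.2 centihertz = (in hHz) 2.868e+09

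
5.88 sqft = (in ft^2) 5.88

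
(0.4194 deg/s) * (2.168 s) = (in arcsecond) 3273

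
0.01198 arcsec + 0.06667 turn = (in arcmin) 1440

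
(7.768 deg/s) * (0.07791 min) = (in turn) 0.1009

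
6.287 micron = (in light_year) 6.645e-22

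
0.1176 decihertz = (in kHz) 1.176e-05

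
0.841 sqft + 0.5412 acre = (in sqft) 2.358e+04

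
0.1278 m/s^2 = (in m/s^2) 0.1278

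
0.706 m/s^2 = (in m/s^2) 0.706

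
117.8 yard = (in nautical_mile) 0.05816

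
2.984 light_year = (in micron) 2.823e+22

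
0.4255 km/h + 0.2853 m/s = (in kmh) 1.453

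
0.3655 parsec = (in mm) 1.128e+19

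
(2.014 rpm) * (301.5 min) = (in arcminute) 1.312e+07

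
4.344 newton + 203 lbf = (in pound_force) 204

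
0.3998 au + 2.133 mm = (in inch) 2.355e+12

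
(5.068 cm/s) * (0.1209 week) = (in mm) 3.706e+06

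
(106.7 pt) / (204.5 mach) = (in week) 8.938e-13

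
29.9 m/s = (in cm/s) 2990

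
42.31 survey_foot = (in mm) 1.29e+04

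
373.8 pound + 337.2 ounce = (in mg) 1.791e+08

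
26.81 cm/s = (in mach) 0.0007874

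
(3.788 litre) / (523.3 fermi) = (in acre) 1.789e+06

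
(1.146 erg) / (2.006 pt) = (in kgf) 1.651e-05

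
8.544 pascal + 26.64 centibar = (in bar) 0.2665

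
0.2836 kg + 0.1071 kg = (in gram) 390.7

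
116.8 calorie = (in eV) 3.05e+21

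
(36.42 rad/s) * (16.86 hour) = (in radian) 2.211e+06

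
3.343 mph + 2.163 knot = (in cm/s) 260.7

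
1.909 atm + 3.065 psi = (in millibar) 2146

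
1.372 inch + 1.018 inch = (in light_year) 6.417e-18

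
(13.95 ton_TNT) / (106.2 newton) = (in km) 5.496e+05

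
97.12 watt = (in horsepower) 0.1302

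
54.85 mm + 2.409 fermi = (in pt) 155.5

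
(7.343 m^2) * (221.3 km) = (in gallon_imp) 3.575e+08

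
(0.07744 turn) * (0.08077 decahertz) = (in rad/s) 0.393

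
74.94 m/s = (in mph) 167.6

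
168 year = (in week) 8760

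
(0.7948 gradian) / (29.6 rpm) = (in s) 0.004028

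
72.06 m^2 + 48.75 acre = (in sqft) 2.124e+06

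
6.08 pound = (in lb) 6.08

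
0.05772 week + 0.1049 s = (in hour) 9.697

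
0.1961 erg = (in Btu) 1.859e-11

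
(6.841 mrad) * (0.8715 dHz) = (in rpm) 0.005693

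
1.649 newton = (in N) 1.649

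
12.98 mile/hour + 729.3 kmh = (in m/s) 208.4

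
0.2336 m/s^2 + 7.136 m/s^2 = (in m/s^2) 7.37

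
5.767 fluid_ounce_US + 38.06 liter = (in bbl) 0.2405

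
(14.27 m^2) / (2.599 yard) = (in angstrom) 6.005e+10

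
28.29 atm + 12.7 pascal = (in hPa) 2.866e+04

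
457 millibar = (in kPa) 45.7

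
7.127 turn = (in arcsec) 9.237e+06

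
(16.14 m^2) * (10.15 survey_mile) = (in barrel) 1.658e+06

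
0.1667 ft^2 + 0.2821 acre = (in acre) 0.2821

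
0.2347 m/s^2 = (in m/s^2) 0.2347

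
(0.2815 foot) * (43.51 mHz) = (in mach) 1.096e-05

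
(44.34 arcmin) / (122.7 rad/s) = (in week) 1.738e-10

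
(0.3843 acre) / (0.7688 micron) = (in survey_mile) 1.257e+06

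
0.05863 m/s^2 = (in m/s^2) 0.05863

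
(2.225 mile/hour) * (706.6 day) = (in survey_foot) 1.992e+08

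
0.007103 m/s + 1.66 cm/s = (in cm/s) 2.37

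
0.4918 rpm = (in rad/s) 0.0515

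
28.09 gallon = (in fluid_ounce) 3596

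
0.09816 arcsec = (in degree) 2.727e-05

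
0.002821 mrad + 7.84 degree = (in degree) 7.84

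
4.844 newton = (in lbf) 1.089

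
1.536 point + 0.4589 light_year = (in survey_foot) 1.424e+16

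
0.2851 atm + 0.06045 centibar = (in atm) 0.2857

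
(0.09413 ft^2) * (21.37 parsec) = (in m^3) 5.767e+15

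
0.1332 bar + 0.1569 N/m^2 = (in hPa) 133.2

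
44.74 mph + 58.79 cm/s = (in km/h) 74.12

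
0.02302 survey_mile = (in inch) 1459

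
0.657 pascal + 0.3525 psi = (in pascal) 2431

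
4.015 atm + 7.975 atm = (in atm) 11.99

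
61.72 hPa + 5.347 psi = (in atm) 0.4248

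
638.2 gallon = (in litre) 2416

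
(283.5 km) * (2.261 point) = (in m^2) 226.1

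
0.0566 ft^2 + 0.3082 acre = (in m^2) 1247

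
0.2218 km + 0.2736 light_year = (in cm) 2.588e+17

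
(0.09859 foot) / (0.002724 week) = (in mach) 5.357e-08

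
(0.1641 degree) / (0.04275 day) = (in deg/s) 4.443e-05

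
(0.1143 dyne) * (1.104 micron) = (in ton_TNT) 3.016e-22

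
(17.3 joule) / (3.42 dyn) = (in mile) 314.3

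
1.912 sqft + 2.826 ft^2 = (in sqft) 4.738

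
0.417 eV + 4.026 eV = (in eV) 4.443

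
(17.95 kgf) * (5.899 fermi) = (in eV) 6.481e+06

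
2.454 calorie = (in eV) 6.408e+19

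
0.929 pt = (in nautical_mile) 1.77e-07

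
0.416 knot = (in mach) 0.0006285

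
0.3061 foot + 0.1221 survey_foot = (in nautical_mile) 7.047e-05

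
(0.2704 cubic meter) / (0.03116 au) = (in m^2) 5.801e-11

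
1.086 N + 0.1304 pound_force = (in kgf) 0.1699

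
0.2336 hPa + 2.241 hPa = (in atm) 0.002442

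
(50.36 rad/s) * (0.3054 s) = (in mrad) 1.538e+04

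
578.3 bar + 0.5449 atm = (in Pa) 5.789e+07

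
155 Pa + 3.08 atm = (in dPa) 3.122e+06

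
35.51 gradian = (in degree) 31.96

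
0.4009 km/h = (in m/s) 0.1114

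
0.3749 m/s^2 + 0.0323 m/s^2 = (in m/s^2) 0.4072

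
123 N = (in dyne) 1.23e+07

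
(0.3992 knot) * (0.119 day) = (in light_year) 2.232e-13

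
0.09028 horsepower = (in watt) 67.32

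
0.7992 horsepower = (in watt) 596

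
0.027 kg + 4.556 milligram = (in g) 27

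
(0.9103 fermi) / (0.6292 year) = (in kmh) 1.652e-22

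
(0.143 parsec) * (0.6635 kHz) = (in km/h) 1.054e+19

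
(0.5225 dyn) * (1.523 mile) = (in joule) 0.01281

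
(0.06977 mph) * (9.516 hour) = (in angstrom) 1.068e+13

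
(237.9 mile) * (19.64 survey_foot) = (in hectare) 229.2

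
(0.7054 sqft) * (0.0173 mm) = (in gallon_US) 0.0002995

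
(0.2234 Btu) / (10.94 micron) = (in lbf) 4.843e+06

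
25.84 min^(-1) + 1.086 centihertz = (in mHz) 441.5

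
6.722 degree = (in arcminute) 403.3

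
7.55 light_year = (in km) 7.143e+13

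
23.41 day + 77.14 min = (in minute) 3.379e+04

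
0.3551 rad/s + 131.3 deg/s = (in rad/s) 2.647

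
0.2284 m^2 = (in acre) 5.644e-05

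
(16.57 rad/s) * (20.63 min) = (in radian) 2.051e+04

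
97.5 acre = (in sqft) 4.247e+06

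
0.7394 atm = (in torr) 561.9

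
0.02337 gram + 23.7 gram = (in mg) 2.372e+04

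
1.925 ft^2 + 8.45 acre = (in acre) 8.45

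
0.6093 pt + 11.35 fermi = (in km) 2.149e-07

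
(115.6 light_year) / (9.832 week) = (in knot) 3.575e+11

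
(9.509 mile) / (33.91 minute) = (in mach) 0.02209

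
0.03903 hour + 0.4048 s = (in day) 0.001631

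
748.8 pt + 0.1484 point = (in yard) 0.2889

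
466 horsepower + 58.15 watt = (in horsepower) 466.1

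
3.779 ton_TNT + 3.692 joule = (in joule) 1.581e+10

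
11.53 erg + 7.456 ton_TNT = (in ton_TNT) 7.456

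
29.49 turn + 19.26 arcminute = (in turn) 29.49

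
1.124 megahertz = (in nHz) 1.124e+15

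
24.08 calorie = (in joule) 100.8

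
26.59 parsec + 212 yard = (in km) 8.205e+14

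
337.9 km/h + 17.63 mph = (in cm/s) 1.017e+04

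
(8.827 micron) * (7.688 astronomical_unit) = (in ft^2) 1.093e+08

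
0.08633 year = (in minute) 4.538e+04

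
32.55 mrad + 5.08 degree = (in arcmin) 416.7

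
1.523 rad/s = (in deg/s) 87.26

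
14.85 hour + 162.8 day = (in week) 23.35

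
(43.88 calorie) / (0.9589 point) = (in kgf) 5.534e+04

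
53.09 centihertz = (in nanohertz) 5.309e+08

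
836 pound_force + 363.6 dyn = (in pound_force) 836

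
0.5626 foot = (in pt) 486.1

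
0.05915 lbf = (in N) 0.2631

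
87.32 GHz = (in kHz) 8.732e+07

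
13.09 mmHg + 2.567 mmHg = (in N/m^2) 2087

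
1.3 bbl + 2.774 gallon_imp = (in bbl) 1.379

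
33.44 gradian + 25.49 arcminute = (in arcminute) 1831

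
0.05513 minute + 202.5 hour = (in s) 7.29e+05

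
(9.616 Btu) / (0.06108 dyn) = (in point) 4.708e+13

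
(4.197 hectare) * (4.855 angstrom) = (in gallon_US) 0.005383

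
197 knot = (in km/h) 364.8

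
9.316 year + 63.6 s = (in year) 9.316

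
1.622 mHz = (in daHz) 0.0001622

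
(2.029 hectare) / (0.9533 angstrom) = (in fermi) 2.128e+29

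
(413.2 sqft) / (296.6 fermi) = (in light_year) 0.01368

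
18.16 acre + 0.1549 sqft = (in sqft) 7.91e+05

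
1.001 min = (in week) 9.931e-05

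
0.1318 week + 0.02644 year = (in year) 0.02897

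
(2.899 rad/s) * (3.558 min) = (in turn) 98.5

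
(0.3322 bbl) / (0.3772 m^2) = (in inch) 5.513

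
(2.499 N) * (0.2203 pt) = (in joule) 0.0001942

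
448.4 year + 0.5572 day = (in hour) 3.928e+06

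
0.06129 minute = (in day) 4.256e-05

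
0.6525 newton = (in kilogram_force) 0.06654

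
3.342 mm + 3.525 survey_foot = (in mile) 0.0006697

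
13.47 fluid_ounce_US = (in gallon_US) 0.1052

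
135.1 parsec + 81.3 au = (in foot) 1.368e+19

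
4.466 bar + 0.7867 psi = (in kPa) 452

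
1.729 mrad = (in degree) 0.09906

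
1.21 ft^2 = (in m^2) 0.1124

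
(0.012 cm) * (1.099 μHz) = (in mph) 2.95e-10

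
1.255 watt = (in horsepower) 0.001683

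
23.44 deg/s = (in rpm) 3.907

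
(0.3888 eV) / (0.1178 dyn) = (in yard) 5.783e-14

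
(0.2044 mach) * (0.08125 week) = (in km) 3420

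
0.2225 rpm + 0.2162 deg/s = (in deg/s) 1.551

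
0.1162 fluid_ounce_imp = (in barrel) 2.077e-05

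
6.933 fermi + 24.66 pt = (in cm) 0.87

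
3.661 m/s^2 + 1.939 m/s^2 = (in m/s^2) 5.6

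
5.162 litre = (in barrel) 0.03247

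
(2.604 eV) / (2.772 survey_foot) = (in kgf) 5.035e-20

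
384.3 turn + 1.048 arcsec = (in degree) 1.383e+05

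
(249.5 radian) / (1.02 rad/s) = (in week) 0.0004044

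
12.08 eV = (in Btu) 1.834e-21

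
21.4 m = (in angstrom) 2.14e+11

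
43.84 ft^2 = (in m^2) 4.073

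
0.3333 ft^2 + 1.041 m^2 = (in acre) 0.0002649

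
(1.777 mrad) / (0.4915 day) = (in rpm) 3.996e-07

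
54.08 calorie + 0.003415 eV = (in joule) 226.3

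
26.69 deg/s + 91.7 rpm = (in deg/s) 576.9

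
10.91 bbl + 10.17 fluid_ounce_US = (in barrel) 10.91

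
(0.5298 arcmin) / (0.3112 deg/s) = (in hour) 7.882e-06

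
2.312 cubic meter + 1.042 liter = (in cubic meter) 2.313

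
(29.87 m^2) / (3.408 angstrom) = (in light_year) 9.264e-06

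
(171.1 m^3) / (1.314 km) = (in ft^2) 1.402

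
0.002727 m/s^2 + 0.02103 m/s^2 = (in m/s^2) 0.02376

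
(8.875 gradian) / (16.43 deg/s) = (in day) 5.627e-06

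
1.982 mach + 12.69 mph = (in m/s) 680.5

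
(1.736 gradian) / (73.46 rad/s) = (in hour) 1.031e-07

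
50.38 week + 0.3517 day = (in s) 3.05e+07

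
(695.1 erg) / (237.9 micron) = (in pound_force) 0.06569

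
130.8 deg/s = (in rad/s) 2.283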